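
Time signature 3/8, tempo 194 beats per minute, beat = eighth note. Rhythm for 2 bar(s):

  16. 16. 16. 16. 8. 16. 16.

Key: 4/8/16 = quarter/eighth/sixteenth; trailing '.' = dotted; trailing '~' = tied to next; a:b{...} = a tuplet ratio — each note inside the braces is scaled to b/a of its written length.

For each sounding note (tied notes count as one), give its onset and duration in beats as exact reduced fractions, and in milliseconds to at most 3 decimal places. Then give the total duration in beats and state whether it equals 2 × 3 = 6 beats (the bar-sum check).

1) 0.0ms=0b +231.959ms=3/4b
2) 231.959ms=3/4b +231.959ms=3/4b
3) 463.918ms=3/2b +231.959ms=3/4b
4) 695.876ms=9/4b +231.959ms=3/4b
5) 927.835ms=3b +463.918ms=3/2b
6) 1391.753ms=9/2b +231.959ms=3/4b
7) 1623.711ms=21/4b +231.959ms=3/4b
Σ=6b of 6 (194bpm 3/8) — PASS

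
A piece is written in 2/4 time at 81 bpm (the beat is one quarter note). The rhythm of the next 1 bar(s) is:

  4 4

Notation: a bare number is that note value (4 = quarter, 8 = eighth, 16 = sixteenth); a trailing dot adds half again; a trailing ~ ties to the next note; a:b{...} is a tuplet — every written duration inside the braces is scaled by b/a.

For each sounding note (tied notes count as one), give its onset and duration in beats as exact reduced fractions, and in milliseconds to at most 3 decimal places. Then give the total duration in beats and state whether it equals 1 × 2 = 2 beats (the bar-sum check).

1) 0.0ms=0b +740.741ms=1b
2) 740.741ms=1b +740.741ms=1b
Σ=2b of 2 (81bpm 2/4) — PASS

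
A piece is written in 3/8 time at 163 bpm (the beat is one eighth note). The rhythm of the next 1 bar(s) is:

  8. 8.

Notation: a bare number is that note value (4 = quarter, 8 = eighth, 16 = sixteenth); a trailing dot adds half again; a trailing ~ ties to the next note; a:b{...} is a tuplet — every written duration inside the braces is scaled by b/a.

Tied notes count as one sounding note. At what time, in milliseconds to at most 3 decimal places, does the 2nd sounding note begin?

note 2 onset = 3/2b = 552.147ms

1. 0.0ms @ 0 + 552.147ms (3/2)
2. 552.147ms @ 3/2 + 552.147ms (3/2)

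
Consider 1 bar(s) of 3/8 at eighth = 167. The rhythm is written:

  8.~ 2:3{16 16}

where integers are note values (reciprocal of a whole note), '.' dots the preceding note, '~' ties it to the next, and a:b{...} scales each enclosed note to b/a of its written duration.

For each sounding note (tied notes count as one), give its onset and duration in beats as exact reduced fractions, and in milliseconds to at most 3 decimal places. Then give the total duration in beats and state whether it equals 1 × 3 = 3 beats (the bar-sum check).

1) 0.0ms=0b +808.383ms=9/4b
2) 808.383ms=9/4b +269.461ms=3/4b
Σ=3b of 3 (167bpm 3/8) — PASS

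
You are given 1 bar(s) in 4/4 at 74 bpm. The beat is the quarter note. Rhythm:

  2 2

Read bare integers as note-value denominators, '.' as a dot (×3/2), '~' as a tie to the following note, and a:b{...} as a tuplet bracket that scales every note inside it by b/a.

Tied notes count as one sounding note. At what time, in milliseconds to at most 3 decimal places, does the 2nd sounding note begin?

1. 0.0ms @ 0 + 1621.622ms (2)
2. 1621.622ms @ 2 + 1621.622ms (2)

note 2 onset = 2b = 1621.622ms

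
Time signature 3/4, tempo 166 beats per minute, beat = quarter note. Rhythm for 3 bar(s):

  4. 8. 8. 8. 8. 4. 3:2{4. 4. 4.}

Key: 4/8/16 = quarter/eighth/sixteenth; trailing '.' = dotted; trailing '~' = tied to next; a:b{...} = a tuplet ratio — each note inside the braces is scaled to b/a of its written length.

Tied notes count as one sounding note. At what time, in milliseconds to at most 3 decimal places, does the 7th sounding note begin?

1. 0.0ms @ 0 + 542.169ms (3/2)
2. 542.169ms @ 3/2 + 271.084ms (3/4)
3. 813.253ms @ 9/4 + 271.084ms (3/4)
4. 1084.337ms @ 3 + 271.084ms (3/4)
5. 1355.422ms @ 15/4 + 271.084ms (3/4)
6. 1626.506ms @ 9/2 + 542.169ms (3/2)
7. 2168.675ms @ 6 + 361.446ms (1)
8. 2530.12ms @ 7 + 361.446ms (1)
9. 2891.566ms @ 8 + 361.446ms (1)

note 7 onset = 6b = 2168.675ms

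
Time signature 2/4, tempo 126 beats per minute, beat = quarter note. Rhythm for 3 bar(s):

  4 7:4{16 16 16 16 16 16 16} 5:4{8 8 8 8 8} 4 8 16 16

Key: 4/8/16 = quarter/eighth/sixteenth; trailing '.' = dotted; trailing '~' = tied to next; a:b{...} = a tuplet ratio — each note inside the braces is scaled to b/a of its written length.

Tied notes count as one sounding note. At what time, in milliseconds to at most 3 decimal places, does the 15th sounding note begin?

1. 0.0ms @ 0 + 476.19ms (1)
2. 476.19ms @ 1 + 68.027ms (1/7)
3. 544.218ms @ 8/7 + 68.027ms (1/7)
4. 612.245ms @ 9/7 + 68.027ms (1/7)
5. 680.272ms @ 10/7 + 68.027ms (1/7)
6. 748.299ms @ 11/7 + 68.027ms (1/7)
7. 816.327ms @ 12/7 + 68.027ms (1/7)
8. 884.354ms @ 13/7 + 68.027ms (1/7)
9. 952.381ms @ 2 + 190.476ms (2/5)
10. 1142.857ms @ 12/5 + 190.476ms (2/5)
11. 1333.333ms @ 14/5 + 190.476ms (2/5)
12. 1523.81ms @ 16/5 + 190.476ms (2/5)
13. 1714.286ms @ 18/5 + 190.476ms (2/5)
14. 1904.762ms @ 4 + 476.19ms (1)
15. 2380.952ms @ 5 + 238.095ms (1/2)
16. 2619.048ms @ 11/2 + 119.048ms (1/4)
17. 2738.095ms @ 23/4 + 119.048ms (1/4)

note 15 onset = 5b = 2380.952ms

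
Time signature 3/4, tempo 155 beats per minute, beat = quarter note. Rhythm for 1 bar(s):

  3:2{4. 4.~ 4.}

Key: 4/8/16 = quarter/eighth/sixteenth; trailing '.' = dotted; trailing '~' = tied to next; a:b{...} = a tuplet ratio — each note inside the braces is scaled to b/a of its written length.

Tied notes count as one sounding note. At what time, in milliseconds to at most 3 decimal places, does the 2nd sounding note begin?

note 2 onset = 1b = 387.097ms

1. 0.0ms @ 0 + 387.097ms (1)
2. 387.097ms @ 1 + 774.194ms (2)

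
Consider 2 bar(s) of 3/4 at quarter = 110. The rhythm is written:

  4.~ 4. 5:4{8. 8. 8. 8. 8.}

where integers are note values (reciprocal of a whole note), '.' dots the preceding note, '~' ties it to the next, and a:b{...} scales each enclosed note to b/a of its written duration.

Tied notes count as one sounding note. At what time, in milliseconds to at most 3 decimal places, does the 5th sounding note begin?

note 5 onset = 24/5b = 2618.182ms

1. 0.0ms @ 0 + 1636.364ms (3)
2. 1636.364ms @ 3 + 327.273ms (3/5)
3. 1963.636ms @ 18/5 + 327.273ms (3/5)
4. 2290.909ms @ 21/5 + 327.273ms (3/5)
5. 2618.182ms @ 24/5 + 327.273ms (3/5)
6. 2945.455ms @ 27/5 + 327.273ms (3/5)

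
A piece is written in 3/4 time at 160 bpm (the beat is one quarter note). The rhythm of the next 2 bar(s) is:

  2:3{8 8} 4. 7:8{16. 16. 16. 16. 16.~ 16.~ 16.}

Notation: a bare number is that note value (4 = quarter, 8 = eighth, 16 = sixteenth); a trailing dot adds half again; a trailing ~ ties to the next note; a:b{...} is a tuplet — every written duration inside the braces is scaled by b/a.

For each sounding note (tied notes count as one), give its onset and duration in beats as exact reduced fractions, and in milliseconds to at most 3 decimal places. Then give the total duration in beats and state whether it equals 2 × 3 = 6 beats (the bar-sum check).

1) 0.0ms=0b +281.25ms=3/4b
2) 281.25ms=3/4b +281.25ms=3/4b
3) 562.5ms=3/2b +562.5ms=3/2b
4) 1125.0ms=3b +160.714ms=3/7b
5) 1285.714ms=24/7b +160.714ms=3/7b
6) 1446.429ms=27/7b +160.714ms=3/7b
7) 1607.143ms=30/7b +160.714ms=3/7b
8) 1767.857ms=33/7b +482.143ms=9/7b
Σ=6b of 6 (160bpm 3/4) — PASS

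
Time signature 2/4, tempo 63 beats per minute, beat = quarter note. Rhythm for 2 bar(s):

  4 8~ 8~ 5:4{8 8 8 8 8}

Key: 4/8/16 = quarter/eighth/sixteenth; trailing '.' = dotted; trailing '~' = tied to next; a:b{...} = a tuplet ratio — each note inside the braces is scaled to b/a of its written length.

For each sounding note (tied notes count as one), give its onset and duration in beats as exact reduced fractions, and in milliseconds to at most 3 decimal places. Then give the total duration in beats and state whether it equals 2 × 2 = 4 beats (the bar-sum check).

1) 0.0ms=0b +952.381ms=1b
2) 952.381ms=1b +1333.333ms=7/5b
3) 2285.714ms=12/5b +380.952ms=2/5b
4) 2666.667ms=14/5b +380.952ms=2/5b
5) 3047.619ms=16/5b +380.952ms=2/5b
6) 3428.571ms=18/5b +380.952ms=2/5b
Σ=4b of 4 (63bpm 2/4) — PASS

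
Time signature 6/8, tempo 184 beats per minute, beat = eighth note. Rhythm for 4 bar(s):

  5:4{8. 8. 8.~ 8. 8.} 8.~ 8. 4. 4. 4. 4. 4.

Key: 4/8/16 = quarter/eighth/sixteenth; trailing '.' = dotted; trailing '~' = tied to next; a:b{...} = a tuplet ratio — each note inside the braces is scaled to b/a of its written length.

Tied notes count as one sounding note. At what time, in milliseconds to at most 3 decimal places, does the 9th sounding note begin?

note 9 onset = 18b = 5869.565ms

1. 0.0ms @ 0 + 391.304ms (6/5)
2. 391.304ms @ 6/5 + 391.304ms (6/5)
3. 782.609ms @ 12/5 + 782.609ms (12/5)
4. 1565.217ms @ 24/5 + 391.304ms (6/5)
5. 1956.522ms @ 6 + 978.261ms (3)
6. 2934.783ms @ 9 + 978.261ms (3)
7. 3913.043ms @ 12 + 978.261ms (3)
8. 4891.304ms @ 15 + 978.261ms (3)
9. 5869.565ms @ 18 + 978.261ms (3)
10. 6847.826ms @ 21 + 978.261ms (3)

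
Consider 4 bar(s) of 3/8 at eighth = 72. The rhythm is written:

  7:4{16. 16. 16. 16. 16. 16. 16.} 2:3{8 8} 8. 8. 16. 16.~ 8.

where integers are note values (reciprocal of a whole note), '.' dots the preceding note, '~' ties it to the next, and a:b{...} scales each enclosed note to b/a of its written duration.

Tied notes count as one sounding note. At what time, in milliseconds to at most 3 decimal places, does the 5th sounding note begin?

note 5 onset = 12/7b = 1428.571ms

1. 0.0ms @ 0 + 357.143ms (3/7)
2. 357.143ms @ 3/7 + 357.143ms (3/7)
3. 714.286ms @ 6/7 + 357.143ms (3/7)
4. 1071.429ms @ 9/7 + 357.143ms (3/7)
5. 1428.571ms @ 12/7 + 357.143ms (3/7)
6. 1785.714ms @ 15/7 + 357.143ms (3/7)
7. 2142.857ms @ 18/7 + 357.143ms (3/7)
8. 2500.0ms @ 3 + 1250.0ms (3/2)
9. 3750.0ms @ 9/2 + 1250.0ms (3/2)
10. 5000.0ms @ 6 + 1250.0ms (3/2)
11. 6250.0ms @ 15/2 + 1250.0ms (3/2)
12. 7500.0ms @ 9 + 625.0ms (3/4)
13. 8125.0ms @ 39/4 + 1875.0ms (9/4)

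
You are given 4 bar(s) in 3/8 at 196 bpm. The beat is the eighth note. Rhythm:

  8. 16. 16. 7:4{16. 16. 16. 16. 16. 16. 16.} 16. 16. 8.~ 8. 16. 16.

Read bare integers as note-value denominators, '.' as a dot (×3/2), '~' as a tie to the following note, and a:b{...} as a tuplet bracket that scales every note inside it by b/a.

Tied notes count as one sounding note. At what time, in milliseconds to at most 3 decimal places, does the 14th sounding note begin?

note 14 onset = 21/2b = 3214.286ms

1. 0.0ms @ 0 + 459.184ms (3/2)
2. 459.184ms @ 3/2 + 229.592ms (3/4)
3. 688.776ms @ 9/4 + 229.592ms (3/4)
4. 918.367ms @ 3 + 131.195ms (3/7)
5. 1049.563ms @ 24/7 + 131.195ms (3/7)
6. 1180.758ms @ 27/7 + 131.195ms (3/7)
7. 1311.953ms @ 30/7 + 131.195ms (3/7)
8. 1443.149ms @ 33/7 + 131.195ms (3/7)
9. 1574.344ms @ 36/7 + 131.195ms (3/7)
10. 1705.539ms @ 39/7 + 131.195ms (3/7)
11. 1836.735ms @ 6 + 229.592ms (3/4)
12. 2066.327ms @ 27/4 + 229.592ms (3/4)
13. 2295.918ms @ 15/2 + 918.367ms (3)
14. 3214.286ms @ 21/2 + 229.592ms (3/4)
15. 3443.878ms @ 45/4 + 229.592ms (3/4)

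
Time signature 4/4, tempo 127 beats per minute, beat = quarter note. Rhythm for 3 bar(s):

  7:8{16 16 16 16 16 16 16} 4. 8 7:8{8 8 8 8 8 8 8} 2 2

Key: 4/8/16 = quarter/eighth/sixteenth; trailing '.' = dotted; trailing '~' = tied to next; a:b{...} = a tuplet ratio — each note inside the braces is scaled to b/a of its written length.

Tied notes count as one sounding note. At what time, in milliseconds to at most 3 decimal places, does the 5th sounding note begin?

note 5 onset = 8/7b = 539.933ms

1. 0.0ms @ 0 + 134.983ms (2/7)
2. 134.983ms @ 2/7 + 134.983ms (2/7)
3. 269.966ms @ 4/7 + 134.983ms (2/7)
4. 404.949ms @ 6/7 + 134.983ms (2/7)
5. 539.933ms @ 8/7 + 134.983ms (2/7)
6. 674.916ms @ 10/7 + 134.983ms (2/7)
7. 809.899ms @ 12/7 + 134.983ms (2/7)
8. 944.882ms @ 2 + 708.661ms (3/2)
9. 1653.543ms @ 7/2 + 236.22ms (1/2)
10. 1889.764ms @ 4 + 269.966ms (4/7)
11. 2159.73ms @ 32/7 + 269.966ms (4/7)
12. 2429.696ms @ 36/7 + 269.966ms (4/7)
13. 2699.663ms @ 40/7 + 269.966ms (4/7)
14. 2969.629ms @ 44/7 + 269.966ms (4/7)
15. 3239.595ms @ 48/7 + 269.966ms (4/7)
16. 3509.561ms @ 52/7 + 269.966ms (4/7)
17. 3779.528ms @ 8 + 944.882ms (2)
18. 4724.409ms @ 10 + 944.882ms (2)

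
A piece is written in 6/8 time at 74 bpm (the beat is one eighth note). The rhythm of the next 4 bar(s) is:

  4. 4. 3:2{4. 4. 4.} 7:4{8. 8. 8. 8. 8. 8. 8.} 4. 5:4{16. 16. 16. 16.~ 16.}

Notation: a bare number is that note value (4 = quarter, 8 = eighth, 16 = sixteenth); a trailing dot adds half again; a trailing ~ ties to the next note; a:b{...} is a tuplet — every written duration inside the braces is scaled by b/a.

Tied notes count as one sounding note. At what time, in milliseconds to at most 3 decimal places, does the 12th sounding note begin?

note 12 onset = 120/7b = 13899.614ms

1. 0.0ms @ 0 + 2432.432ms (3)
2. 2432.432ms @ 3 + 2432.432ms (3)
3. 4864.865ms @ 6 + 1621.622ms (2)
4. 6486.486ms @ 8 + 1621.622ms (2)
5. 8108.108ms @ 10 + 1621.622ms (2)
6. 9729.73ms @ 12 + 694.981ms (6/7)
7. 10424.71ms @ 90/7 + 694.981ms (6/7)
8. 11119.691ms @ 96/7 + 694.981ms (6/7)
9. 11814.672ms @ 102/7 + 694.981ms (6/7)
10. 12509.653ms @ 108/7 + 694.981ms (6/7)
11. 13204.633ms @ 114/7 + 694.981ms (6/7)
12. 13899.614ms @ 120/7 + 694.981ms (6/7)
13. 14594.595ms @ 18 + 2432.432ms (3)
14. 17027.027ms @ 21 + 486.486ms (3/5)
15. 17513.514ms @ 108/5 + 486.486ms (3/5)
16. 18000.0ms @ 111/5 + 486.486ms (3/5)
17. 18486.486ms @ 114/5 + 972.973ms (6/5)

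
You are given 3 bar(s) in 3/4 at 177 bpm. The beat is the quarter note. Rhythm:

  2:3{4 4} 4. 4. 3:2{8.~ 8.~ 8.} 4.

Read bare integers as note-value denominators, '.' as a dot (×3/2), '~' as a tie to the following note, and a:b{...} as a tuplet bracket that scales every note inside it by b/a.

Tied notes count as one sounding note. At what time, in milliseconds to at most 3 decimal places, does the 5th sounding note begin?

1. 0.0ms @ 0 + 508.475ms (3/2)
2. 508.475ms @ 3/2 + 508.475ms (3/2)
3. 1016.949ms @ 3 + 508.475ms (3/2)
4. 1525.424ms @ 9/2 + 508.475ms (3/2)
5. 2033.898ms @ 6 + 508.475ms (3/2)
6. 2542.373ms @ 15/2 + 508.475ms (3/2)

note 5 onset = 6b = 2033.898ms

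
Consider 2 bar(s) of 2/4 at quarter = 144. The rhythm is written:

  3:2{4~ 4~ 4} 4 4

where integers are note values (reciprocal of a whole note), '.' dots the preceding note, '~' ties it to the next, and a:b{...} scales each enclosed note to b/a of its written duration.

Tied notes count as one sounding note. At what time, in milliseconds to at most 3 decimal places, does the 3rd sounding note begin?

1. 0.0ms @ 0 + 833.333ms (2)
2. 833.333ms @ 2 + 416.667ms (1)
3. 1250.0ms @ 3 + 416.667ms (1)

note 3 onset = 3b = 1250.0ms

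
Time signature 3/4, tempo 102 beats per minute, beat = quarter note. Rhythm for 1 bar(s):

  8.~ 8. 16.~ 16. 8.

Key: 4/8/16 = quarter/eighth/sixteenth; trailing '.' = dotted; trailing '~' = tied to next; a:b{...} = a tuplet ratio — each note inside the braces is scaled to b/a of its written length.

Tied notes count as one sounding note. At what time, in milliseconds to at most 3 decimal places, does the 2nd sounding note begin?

note 2 onset = 3/2b = 882.353ms

1. 0.0ms @ 0 + 882.353ms (3/2)
2. 882.353ms @ 3/2 + 441.176ms (3/4)
3. 1323.529ms @ 9/4 + 441.176ms (3/4)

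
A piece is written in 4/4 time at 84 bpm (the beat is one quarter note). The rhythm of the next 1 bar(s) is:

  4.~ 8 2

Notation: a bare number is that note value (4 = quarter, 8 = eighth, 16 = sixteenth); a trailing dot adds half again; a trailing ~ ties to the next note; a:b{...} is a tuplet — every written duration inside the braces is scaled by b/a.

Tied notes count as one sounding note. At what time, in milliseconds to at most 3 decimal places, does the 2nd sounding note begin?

1. 0.0ms @ 0 + 1428.571ms (2)
2. 1428.571ms @ 2 + 1428.571ms (2)

note 2 onset = 2b = 1428.571ms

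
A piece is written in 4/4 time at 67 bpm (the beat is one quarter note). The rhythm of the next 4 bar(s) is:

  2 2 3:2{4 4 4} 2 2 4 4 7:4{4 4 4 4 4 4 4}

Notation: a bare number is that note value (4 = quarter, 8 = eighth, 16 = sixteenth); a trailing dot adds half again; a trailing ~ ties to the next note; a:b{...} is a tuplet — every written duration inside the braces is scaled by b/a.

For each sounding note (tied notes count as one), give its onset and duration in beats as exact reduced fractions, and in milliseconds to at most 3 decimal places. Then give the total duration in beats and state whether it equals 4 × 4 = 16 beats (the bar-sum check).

1) 0.0ms=0b +1791.045ms=2b
2) 1791.045ms=2b +1791.045ms=2b
3) 3582.09ms=4b +597.015ms=2/3b
4) 4179.104ms=14/3b +597.015ms=2/3b
5) 4776.119ms=16/3b +597.015ms=2/3b
6) 5373.134ms=6b +1791.045ms=2b
7) 7164.179ms=8b +1791.045ms=2b
8) 8955.224ms=10b +895.522ms=1b
9) 9850.746ms=11b +895.522ms=1b
10) 10746.269ms=12b +511.727ms=4/7b
11) 11257.996ms=88/7b +511.727ms=4/7b
12) 11769.723ms=92/7b +511.727ms=4/7b
13) 12281.45ms=96/7b +511.727ms=4/7b
14) 12793.177ms=100/7b +511.727ms=4/7b
15) 13304.904ms=104/7b +511.727ms=4/7b
16) 13816.631ms=108/7b +511.727ms=4/7b
Σ=16b of 16 (67bpm 4/4) — PASS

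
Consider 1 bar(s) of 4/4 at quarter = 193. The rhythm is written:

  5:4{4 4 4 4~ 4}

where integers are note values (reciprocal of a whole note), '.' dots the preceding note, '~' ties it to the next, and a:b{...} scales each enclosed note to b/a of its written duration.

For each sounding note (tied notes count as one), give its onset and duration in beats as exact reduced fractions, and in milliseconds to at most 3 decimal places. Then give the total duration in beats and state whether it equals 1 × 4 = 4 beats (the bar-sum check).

1) 0.0ms=0b +248.705ms=4/5b
2) 248.705ms=4/5b +248.705ms=4/5b
3) 497.409ms=8/5b +248.705ms=4/5b
4) 746.114ms=12/5b +497.409ms=8/5b
Σ=4b of 4 (193bpm 4/4) — PASS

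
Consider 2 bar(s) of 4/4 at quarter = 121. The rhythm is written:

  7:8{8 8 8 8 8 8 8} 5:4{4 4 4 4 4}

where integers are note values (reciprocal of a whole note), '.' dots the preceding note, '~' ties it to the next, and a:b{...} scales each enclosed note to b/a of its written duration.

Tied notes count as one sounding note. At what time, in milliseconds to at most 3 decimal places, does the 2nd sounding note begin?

1. 0.0ms @ 0 + 283.353ms (4/7)
2. 283.353ms @ 4/7 + 283.353ms (4/7)
3. 566.706ms @ 8/7 + 283.353ms (4/7)
4. 850.059ms @ 12/7 + 283.353ms (4/7)
5. 1133.412ms @ 16/7 + 283.353ms (4/7)
6. 1416.765ms @ 20/7 + 283.353ms (4/7)
7. 1700.118ms @ 24/7 + 283.353ms (4/7)
8. 1983.471ms @ 4 + 396.694ms (4/5)
9. 2380.165ms @ 24/5 + 396.694ms (4/5)
10. 2776.86ms @ 28/5 + 396.694ms (4/5)
11. 3173.554ms @ 32/5 + 396.694ms (4/5)
12. 3570.248ms @ 36/5 + 396.694ms (4/5)

note 2 onset = 4/7b = 283.353ms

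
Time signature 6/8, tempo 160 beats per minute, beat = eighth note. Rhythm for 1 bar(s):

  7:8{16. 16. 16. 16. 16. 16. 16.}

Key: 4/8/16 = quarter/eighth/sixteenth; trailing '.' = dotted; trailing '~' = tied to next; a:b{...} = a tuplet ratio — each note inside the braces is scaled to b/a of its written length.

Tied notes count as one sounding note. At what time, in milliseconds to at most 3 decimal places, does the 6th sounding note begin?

1. 0.0ms @ 0 + 321.429ms (6/7)
2. 321.429ms @ 6/7 + 321.429ms (6/7)
3. 642.857ms @ 12/7 + 321.429ms (6/7)
4. 964.286ms @ 18/7 + 321.429ms (6/7)
5. 1285.714ms @ 24/7 + 321.429ms (6/7)
6. 1607.143ms @ 30/7 + 321.429ms (6/7)
7. 1928.571ms @ 36/7 + 321.429ms (6/7)

note 6 onset = 30/7b = 1607.143ms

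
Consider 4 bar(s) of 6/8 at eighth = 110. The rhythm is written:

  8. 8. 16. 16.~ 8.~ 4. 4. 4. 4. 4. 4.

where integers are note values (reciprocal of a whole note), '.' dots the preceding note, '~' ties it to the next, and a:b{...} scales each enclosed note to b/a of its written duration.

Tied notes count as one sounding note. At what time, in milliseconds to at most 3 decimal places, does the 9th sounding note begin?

1. 0.0ms @ 0 + 818.182ms (3/2)
2. 818.182ms @ 3/2 + 818.182ms (3/2)
3. 1636.364ms @ 3 + 409.091ms (3/4)
4. 2045.455ms @ 15/4 + 2863.636ms (21/4)
5. 4909.091ms @ 9 + 1636.364ms (3)
6. 6545.455ms @ 12 + 1636.364ms (3)
7. 8181.818ms @ 15 + 1636.364ms (3)
8. 9818.182ms @ 18 + 1636.364ms (3)
9. 11454.545ms @ 21 + 1636.364ms (3)

note 9 onset = 21b = 11454.545ms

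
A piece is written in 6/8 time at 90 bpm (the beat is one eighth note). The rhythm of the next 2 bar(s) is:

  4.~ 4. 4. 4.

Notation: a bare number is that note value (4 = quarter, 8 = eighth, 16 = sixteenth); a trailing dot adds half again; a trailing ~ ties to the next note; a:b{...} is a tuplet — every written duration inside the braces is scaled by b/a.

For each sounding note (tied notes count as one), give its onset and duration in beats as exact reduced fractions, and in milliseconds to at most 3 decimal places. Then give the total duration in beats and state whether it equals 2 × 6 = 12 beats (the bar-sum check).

1) 0.0ms=0b +4000.0ms=6b
2) 4000.0ms=6b +2000.0ms=3b
3) 6000.0ms=9b +2000.0ms=3b
Σ=12b of 12 (90bpm 6/8) — PASS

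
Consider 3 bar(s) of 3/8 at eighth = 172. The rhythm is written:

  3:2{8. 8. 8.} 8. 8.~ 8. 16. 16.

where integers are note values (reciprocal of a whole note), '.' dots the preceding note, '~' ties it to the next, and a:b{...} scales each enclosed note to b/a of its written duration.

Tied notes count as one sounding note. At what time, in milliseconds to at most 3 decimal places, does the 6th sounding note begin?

note 6 onset = 15/2b = 2616.279ms

1. 0.0ms @ 0 + 348.837ms (1)
2. 348.837ms @ 1 + 348.837ms (1)
3. 697.674ms @ 2 + 348.837ms (1)
4. 1046.512ms @ 3 + 523.256ms (3/2)
5. 1569.767ms @ 9/2 + 1046.512ms (3)
6. 2616.279ms @ 15/2 + 261.628ms (3/4)
7. 2877.907ms @ 33/4 + 261.628ms (3/4)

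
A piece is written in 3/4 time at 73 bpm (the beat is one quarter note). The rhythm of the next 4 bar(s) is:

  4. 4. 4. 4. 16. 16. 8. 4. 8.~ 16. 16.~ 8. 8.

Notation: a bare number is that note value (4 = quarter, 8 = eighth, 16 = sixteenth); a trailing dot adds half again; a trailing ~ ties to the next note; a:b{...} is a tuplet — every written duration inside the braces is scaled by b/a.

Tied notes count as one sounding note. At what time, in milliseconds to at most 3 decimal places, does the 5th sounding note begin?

1. 0.0ms @ 0 + 1232.877ms (3/2)
2. 1232.877ms @ 3/2 + 1232.877ms (3/2)
3. 2465.753ms @ 3 + 1232.877ms (3/2)
4. 3698.63ms @ 9/2 + 1232.877ms (3/2)
5. 4931.507ms @ 6 + 308.219ms (3/8)
6. 5239.726ms @ 51/8 + 308.219ms (3/8)
7. 5547.945ms @ 27/4 + 616.438ms (3/4)
8. 6164.384ms @ 15/2 + 1232.877ms (3/2)
9. 7397.26ms @ 9 + 924.658ms (9/8)
10. 8321.918ms @ 81/8 + 924.658ms (9/8)
11. 9246.575ms @ 45/4 + 616.438ms (3/4)

note 5 onset = 6b = 4931.507ms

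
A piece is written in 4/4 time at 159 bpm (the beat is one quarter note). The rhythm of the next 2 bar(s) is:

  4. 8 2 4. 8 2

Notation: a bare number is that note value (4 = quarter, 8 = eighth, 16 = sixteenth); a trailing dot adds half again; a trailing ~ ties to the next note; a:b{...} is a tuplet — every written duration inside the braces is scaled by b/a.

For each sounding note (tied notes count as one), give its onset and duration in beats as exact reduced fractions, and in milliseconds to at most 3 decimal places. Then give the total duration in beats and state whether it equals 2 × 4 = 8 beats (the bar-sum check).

1) 0.0ms=0b +566.038ms=3/2b
2) 566.038ms=3/2b +188.679ms=1/2b
3) 754.717ms=2b +754.717ms=2b
4) 1509.434ms=4b +566.038ms=3/2b
5) 2075.472ms=11/2b +188.679ms=1/2b
6) 2264.151ms=6b +754.717ms=2b
Σ=8b of 8 (159bpm 4/4) — PASS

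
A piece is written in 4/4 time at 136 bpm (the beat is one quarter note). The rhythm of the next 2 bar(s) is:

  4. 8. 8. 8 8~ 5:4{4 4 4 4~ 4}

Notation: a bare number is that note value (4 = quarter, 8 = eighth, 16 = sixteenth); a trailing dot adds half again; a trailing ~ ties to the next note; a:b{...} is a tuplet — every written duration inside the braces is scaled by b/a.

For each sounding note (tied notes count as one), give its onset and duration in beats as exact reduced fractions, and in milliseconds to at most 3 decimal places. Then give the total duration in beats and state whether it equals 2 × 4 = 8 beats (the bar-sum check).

1) 0.0ms=0b +661.765ms=3/2b
2) 661.765ms=3/2b +330.882ms=3/4b
3) 992.647ms=9/4b +330.882ms=3/4b
4) 1323.529ms=3b +220.588ms=1/2b
5) 1544.118ms=7/2b +573.529ms=13/10b
6) 2117.647ms=24/5b +352.941ms=4/5b
7) 2470.588ms=28/5b +352.941ms=4/5b
8) 2823.529ms=32/5b +705.882ms=8/5b
Σ=8b of 8 (136bpm 4/4) — PASS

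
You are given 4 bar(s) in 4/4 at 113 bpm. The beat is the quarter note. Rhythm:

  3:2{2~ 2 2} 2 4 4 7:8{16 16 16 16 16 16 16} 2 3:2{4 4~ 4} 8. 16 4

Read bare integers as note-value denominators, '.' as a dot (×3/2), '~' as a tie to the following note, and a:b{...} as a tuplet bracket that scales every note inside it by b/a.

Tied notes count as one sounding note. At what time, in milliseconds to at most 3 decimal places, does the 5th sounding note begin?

note 5 onset = 7b = 3716.814ms

1. 0.0ms @ 0 + 1415.929ms (8/3)
2. 1415.929ms @ 8/3 + 707.965ms (4/3)
3. 2123.894ms @ 4 + 1061.947ms (2)
4. 3185.841ms @ 6 + 530.973ms (1)
5. 3716.814ms @ 7 + 530.973ms (1)
6. 4247.788ms @ 8 + 151.707ms (2/7)
7. 4399.494ms @ 58/7 + 151.707ms (2/7)
8. 4551.201ms @ 60/7 + 151.707ms (2/7)
9. 4702.908ms @ 62/7 + 151.707ms (2/7)
10. 4854.614ms @ 64/7 + 151.707ms (2/7)
11. 5006.321ms @ 66/7 + 151.707ms (2/7)
12. 5158.028ms @ 68/7 + 151.707ms (2/7)
13. 5309.735ms @ 10 + 1061.947ms (2)
14. 6371.681ms @ 12 + 353.982ms (2/3)
15. 6725.664ms @ 38/3 + 707.965ms (4/3)
16. 7433.628ms @ 14 + 398.23ms (3/4)
17. 7831.858ms @ 59/4 + 132.743ms (1/4)
18. 7964.602ms @ 15 + 530.973ms (1)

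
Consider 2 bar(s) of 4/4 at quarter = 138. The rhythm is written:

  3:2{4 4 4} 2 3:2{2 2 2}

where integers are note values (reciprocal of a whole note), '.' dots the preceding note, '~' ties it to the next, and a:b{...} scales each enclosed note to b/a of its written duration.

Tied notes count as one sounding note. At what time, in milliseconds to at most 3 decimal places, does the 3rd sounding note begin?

1. 0.0ms @ 0 + 289.855ms (2/3)
2. 289.855ms @ 2/3 + 289.855ms (2/3)
3. 579.71ms @ 4/3 + 289.855ms (2/3)
4. 869.565ms @ 2 + 869.565ms (2)
5. 1739.13ms @ 4 + 579.71ms (4/3)
6. 2318.841ms @ 16/3 + 579.71ms (4/3)
7. 2898.551ms @ 20/3 + 579.71ms (4/3)

note 3 onset = 4/3b = 579.71ms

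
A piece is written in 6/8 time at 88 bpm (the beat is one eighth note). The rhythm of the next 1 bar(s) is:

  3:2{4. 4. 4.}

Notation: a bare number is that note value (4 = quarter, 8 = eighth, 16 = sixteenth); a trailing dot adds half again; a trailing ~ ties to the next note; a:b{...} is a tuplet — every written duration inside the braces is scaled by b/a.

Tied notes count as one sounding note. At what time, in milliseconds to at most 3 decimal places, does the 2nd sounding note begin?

note 2 onset = 2b = 1363.636ms

1. 0.0ms @ 0 + 1363.636ms (2)
2. 1363.636ms @ 2 + 1363.636ms (2)
3. 2727.273ms @ 4 + 1363.636ms (2)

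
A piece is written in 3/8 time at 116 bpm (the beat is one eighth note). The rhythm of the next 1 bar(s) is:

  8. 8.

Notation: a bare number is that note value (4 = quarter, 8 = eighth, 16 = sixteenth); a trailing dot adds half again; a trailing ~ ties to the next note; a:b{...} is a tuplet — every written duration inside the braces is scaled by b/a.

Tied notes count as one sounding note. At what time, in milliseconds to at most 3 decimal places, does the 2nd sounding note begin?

note 2 onset = 3/2b = 775.862ms

1. 0.0ms @ 0 + 775.862ms (3/2)
2. 775.862ms @ 3/2 + 775.862ms (3/2)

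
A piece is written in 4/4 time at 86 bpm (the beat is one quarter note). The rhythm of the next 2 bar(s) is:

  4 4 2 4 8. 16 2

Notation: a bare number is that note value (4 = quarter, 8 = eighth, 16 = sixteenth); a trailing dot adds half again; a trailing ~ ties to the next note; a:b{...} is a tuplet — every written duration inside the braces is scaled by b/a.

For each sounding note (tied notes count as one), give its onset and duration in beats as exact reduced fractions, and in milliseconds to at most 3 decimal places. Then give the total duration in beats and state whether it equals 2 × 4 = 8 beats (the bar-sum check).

1) 0.0ms=0b +697.674ms=1b
2) 697.674ms=1b +697.674ms=1b
3) 1395.349ms=2b +1395.349ms=2b
4) 2790.698ms=4b +697.674ms=1b
5) 3488.372ms=5b +523.256ms=3/4b
6) 4011.628ms=23/4b +174.419ms=1/4b
7) 4186.047ms=6b +1395.349ms=2b
Σ=8b of 8 (86bpm 4/4) — PASS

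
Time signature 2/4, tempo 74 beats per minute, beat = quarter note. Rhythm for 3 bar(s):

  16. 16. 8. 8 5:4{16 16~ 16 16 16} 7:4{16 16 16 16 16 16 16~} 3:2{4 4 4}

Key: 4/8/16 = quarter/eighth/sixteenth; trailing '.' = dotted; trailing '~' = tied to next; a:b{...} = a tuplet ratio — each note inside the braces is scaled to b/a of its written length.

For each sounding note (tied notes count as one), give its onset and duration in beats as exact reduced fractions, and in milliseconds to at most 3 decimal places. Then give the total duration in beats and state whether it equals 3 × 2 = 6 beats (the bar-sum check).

1) 0.0ms=0b +304.054ms=3/8b
2) 304.054ms=3/8b +304.054ms=3/8b
3) 608.108ms=3/4b +608.108ms=3/4b
4) 1216.216ms=3/2b +405.405ms=1/2b
5) 1621.622ms=2b +162.162ms=1/5b
6) 1783.784ms=11/5b +324.324ms=2/5b
7) 2108.108ms=13/5b +162.162ms=1/5b
8) 2270.27ms=14/5b +162.162ms=1/5b
9) 2432.432ms=3b +115.83ms=1/7b
10) 2548.263ms=22/7b +115.83ms=1/7b
11) 2664.093ms=23/7b +115.83ms=1/7b
12) 2779.923ms=24/7b +115.83ms=1/7b
13) 2895.753ms=25/7b +115.83ms=1/7b
14) 3011.583ms=26/7b +115.83ms=1/7b
15) 3127.413ms=27/7b +656.371ms=17/21b
16) 3783.784ms=14/3b +540.541ms=2/3b
17) 4324.324ms=16/3b +540.541ms=2/3b
Σ=6b of 6 (74bpm 2/4) — PASS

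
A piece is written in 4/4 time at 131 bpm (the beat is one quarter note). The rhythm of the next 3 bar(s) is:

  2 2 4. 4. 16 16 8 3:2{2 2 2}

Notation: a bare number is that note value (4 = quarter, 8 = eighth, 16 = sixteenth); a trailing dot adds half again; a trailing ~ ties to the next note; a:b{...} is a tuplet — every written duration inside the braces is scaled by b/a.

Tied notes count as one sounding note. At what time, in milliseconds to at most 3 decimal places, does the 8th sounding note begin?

1. 0.0ms @ 0 + 916.031ms (2)
2. 916.031ms @ 2 + 916.031ms (2)
3. 1832.061ms @ 4 + 687.023ms (3/2)
4. 2519.084ms @ 11/2 + 687.023ms (3/2)
5. 3206.107ms @ 7 + 114.504ms (1/4)
6. 3320.611ms @ 29/4 + 114.504ms (1/4)
7. 3435.115ms @ 15/2 + 229.008ms (1/2)
8. 3664.122ms @ 8 + 610.687ms (4/3)
9. 4274.809ms @ 28/3 + 610.687ms (4/3)
10. 4885.496ms @ 32/3 + 610.687ms (4/3)

note 8 onset = 8b = 3664.122ms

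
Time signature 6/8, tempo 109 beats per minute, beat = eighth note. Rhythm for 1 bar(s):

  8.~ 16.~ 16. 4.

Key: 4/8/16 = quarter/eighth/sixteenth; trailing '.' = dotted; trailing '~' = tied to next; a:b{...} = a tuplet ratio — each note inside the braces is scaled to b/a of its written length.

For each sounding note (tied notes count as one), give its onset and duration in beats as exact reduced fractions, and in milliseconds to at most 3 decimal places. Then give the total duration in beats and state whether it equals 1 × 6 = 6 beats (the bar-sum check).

1) 0.0ms=0b +1651.376ms=3b
2) 1651.376ms=3b +1651.376ms=3b
Σ=6b of 6 (109bpm 6/8) — PASS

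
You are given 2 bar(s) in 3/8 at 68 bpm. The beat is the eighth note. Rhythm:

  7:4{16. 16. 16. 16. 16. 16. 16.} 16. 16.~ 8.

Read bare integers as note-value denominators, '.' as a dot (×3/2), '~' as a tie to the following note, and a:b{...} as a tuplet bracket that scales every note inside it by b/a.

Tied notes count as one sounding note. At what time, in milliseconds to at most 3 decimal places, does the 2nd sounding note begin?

note 2 onset = 3/7b = 378.151ms

1. 0.0ms @ 0 + 378.151ms (3/7)
2. 378.151ms @ 3/7 + 378.151ms (3/7)
3. 756.303ms @ 6/7 + 378.151ms (3/7)
4. 1134.454ms @ 9/7 + 378.151ms (3/7)
5. 1512.605ms @ 12/7 + 378.151ms (3/7)
6. 1890.756ms @ 15/7 + 378.151ms (3/7)
7. 2268.908ms @ 18/7 + 378.151ms (3/7)
8. 2647.059ms @ 3 + 661.765ms (3/4)
9. 3308.824ms @ 15/4 + 1985.294ms (9/4)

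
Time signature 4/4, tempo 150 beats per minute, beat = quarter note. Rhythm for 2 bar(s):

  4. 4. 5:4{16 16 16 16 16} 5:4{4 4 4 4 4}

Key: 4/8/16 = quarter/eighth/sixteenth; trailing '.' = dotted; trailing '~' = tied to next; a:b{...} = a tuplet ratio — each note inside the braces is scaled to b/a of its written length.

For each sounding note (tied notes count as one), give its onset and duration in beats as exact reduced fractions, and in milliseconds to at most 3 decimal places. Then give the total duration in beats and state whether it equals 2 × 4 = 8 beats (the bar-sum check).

1) 0.0ms=0b +600.0ms=3/2b
2) 600.0ms=3/2b +600.0ms=3/2b
3) 1200.0ms=3b +80.0ms=1/5b
4) 1280.0ms=16/5b +80.0ms=1/5b
5) 1360.0ms=17/5b +80.0ms=1/5b
6) 1440.0ms=18/5b +80.0ms=1/5b
7) 1520.0ms=19/5b +80.0ms=1/5b
8) 1600.0ms=4b +320.0ms=4/5b
9) 1920.0ms=24/5b +320.0ms=4/5b
10) 2240.0ms=28/5b +320.0ms=4/5b
11) 2560.0ms=32/5b +320.0ms=4/5b
12) 2880.0ms=36/5b +320.0ms=4/5b
Σ=8b of 8 (150bpm 4/4) — PASS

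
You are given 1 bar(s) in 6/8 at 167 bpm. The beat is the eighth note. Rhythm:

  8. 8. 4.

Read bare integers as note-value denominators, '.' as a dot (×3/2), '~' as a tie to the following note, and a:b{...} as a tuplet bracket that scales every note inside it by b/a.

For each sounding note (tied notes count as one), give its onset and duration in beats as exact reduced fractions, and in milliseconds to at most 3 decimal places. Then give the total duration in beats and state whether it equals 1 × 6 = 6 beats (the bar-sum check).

1) 0.0ms=0b +538.922ms=3/2b
2) 538.922ms=3/2b +538.922ms=3/2b
3) 1077.844ms=3b +1077.844ms=3b
Σ=6b of 6 (167bpm 6/8) — PASS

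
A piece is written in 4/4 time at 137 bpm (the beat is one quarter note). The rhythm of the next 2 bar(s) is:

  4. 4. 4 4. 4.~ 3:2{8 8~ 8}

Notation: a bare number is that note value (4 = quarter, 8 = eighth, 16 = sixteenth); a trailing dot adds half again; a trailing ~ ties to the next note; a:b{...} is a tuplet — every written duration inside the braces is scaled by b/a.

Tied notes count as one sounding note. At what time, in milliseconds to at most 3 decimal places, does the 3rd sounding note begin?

note 3 onset = 3b = 1313.869ms

1. 0.0ms @ 0 + 656.934ms (3/2)
2. 656.934ms @ 3/2 + 656.934ms (3/2)
3. 1313.869ms @ 3 + 437.956ms (1)
4. 1751.825ms @ 4 + 656.934ms (3/2)
5. 2408.759ms @ 11/2 + 802.92ms (11/6)
6. 3211.679ms @ 22/3 + 291.971ms (2/3)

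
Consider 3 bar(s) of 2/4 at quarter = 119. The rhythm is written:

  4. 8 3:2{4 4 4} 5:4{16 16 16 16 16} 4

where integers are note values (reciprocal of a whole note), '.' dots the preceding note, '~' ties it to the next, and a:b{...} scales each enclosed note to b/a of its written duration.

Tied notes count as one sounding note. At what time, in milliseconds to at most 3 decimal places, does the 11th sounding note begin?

1. 0.0ms @ 0 + 756.303ms (3/2)
2. 756.303ms @ 3/2 + 252.101ms (1/2)
3. 1008.403ms @ 2 + 336.134ms (2/3)
4. 1344.538ms @ 8/3 + 336.134ms (2/3)
5. 1680.672ms @ 10/3 + 336.134ms (2/3)
6. 2016.807ms @ 4 + 100.84ms (1/5)
7. 2117.647ms @ 21/5 + 100.84ms (1/5)
8. 2218.487ms @ 22/5 + 100.84ms (1/5)
9. 2319.328ms @ 23/5 + 100.84ms (1/5)
10. 2420.168ms @ 24/5 + 100.84ms (1/5)
11. 2521.008ms @ 5 + 504.202ms (1)

note 11 onset = 5b = 2521.008ms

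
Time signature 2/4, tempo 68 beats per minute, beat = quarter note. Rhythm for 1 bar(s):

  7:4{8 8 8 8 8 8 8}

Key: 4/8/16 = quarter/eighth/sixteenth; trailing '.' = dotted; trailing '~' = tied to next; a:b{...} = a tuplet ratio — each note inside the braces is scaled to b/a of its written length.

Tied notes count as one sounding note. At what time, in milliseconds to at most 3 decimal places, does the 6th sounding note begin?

note 6 onset = 10/7b = 1260.504ms

1. 0.0ms @ 0 + 252.101ms (2/7)
2. 252.101ms @ 2/7 + 252.101ms (2/7)
3. 504.202ms @ 4/7 + 252.101ms (2/7)
4. 756.303ms @ 6/7 + 252.101ms (2/7)
5. 1008.403ms @ 8/7 + 252.101ms (2/7)
6. 1260.504ms @ 10/7 + 252.101ms (2/7)
7. 1512.605ms @ 12/7 + 252.101ms (2/7)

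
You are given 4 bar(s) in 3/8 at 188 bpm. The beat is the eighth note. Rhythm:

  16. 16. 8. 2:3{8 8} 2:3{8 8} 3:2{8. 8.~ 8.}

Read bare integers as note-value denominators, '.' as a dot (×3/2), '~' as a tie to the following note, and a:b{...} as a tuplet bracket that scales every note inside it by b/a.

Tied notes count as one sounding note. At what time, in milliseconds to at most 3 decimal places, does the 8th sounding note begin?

note 8 onset = 9b = 2872.34ms

1. 0.0ms @ 0 + 239.362ms (3/4)
2. 239.362ms @ 3/4 + 239.362ms (3/4)
3. 478.723ms @ 3/2 + 478.723ms (3/2)
4. 957.447ms @ 3 + 478.723ms (3/2)
5. 1436.17ms @ 9/2 + 478.723ms (3/2)
6. 1914.894ms @ 6 + 478.723ms (3/2)
7. 2393.617ms @ 15/2 + 478.723ms (3/2)
8. 2872.34ms @ 9 + 319.149ms (1)
9. 3191.489ms @ 10 + 638.298ms (2)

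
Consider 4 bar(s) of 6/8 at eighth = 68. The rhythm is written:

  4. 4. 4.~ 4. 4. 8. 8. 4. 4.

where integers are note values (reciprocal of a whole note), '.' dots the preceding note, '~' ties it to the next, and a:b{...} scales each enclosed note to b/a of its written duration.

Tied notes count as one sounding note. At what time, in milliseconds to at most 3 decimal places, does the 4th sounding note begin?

1. 0.0ms @ 0 + 2647.059ms (3)
2. 2647.059ms @ 3 + 2647.059ms (3)
3. 5294.118ms @ 6 + 5294.118ms (6)
4. 10588.235ms @ 12 + 2647.059ms (3)
5. 13235.294ms @ 15 + 1323.529ms (3/2)
6. 14558.824ms @ 33/2 + 1323.529ms (3/2)
7. 15882.353ms @ 18 + 2647.059ms (3)
8. 18529.412ms @ 21 + 2647.059ms (3)

note 4 onset = 12b = 10588.235ms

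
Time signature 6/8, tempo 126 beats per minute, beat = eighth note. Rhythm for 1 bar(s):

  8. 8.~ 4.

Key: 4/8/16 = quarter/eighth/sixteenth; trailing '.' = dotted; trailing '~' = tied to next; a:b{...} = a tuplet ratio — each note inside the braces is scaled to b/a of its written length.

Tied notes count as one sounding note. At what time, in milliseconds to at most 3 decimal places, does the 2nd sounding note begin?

1. 0.0ms @ 0 + 714.286ms (3/2)
2. 714.286ms @ 3/2 + 2142.857ms (9/2)

note 2 onset = 3/2b = 714.286ms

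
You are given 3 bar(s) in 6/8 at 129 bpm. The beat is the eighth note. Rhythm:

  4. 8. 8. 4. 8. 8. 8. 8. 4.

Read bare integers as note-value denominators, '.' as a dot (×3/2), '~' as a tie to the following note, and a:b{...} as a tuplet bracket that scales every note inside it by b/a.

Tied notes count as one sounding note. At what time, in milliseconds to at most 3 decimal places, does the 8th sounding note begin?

note 8 onset = 27/2b = 6279.07ms

1. 0.0ms @ 0 + 1395.349ms (3)
2. 1395.349ms @ 3 + 697.674ms (3/2)
3. 2093.023ms @ 9/2 + 697.674ms (3/2)
4. 2790.698ms @ 6 + 1395.349ms (3)
5. 4186.047ms @ 9 + 697.674ms (3/2)
6. 4883.721ms @ 21/2 + 697.674ms (3/2)
7. 5581.395ms @ 12 + 697.674ms (3/2)
8. 6279.07ms @ 27/2 + 697.674ms (3/2)
9. 6976.744ms @ 15 + 1395.349ms (3)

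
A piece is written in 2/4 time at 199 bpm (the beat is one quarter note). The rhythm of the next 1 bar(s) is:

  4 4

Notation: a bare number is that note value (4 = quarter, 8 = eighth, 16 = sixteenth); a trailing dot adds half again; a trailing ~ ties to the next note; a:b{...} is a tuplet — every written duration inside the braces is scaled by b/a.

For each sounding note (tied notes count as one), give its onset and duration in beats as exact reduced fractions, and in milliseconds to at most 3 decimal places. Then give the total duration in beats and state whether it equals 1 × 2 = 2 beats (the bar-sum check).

1) 0.0ms=0b +301.508ms=1b
2) 301.508ms=1b +301.508ms=1b
Σ=2b of 2 (199bpm 2/4) — PASS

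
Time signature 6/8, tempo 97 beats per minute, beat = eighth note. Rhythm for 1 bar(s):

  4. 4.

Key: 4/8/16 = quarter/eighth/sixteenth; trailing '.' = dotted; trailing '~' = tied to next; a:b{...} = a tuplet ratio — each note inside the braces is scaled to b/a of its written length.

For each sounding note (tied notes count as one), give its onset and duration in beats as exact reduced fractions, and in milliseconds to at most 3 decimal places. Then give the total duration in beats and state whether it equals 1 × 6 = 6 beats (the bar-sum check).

1) 0.0ms=0b +1855.67ms=3b
2) 1855.67ms=3b +1855.67ms=3b
Σ=6b of 6 (97bpm 6/8) — PASS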